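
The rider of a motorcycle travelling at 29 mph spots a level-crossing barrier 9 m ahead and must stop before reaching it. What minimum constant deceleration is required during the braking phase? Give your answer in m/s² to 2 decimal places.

29 mph × 0.44704 = 12.9642 m/s.
v² = 2a·d ⇒ a = v²/(2d) = 12.9642² / (2 × 9.000) = 168.070 / 18.000 = 9.3372 m/s².

Required deceleration ≈ 9.34 m/s²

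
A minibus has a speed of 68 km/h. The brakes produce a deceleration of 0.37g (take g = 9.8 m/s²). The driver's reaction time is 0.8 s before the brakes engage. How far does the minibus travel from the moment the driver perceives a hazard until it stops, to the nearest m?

68 km/h ÷ 3.6 = 18.8889 m/s.
a = 0.37 × 9.8 = 3.626 m/s².
Reaction distance = v·t_r = 18.8889 × 0.8 = 15.111 m.
Braking distance = v²/(2a) = 18.8889² / (2 × 3.626) = 356.791 / 7.252 = 49.199 m.
Total = 15.111 + 49.199 = 64.310 m.

Total stopping distance ≈ 64 m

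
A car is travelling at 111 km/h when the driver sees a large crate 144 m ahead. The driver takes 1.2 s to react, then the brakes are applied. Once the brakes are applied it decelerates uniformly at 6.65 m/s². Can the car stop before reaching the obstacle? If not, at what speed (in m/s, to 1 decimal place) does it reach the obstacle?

Yes — it stops about 35.5 m short of the obstacle, so it never reaches it

111 km/h ÷ 3.6 = 30.8333 m/s.
Reaction distance = 30.8333 × 1.2 = 37.000 m.
Braking distance = v²/(2a) = 950.692 / 13.300 = 71.481 m.
Total stopping distance = 37.000 + 71.481 = 108.481 m, vs 144 m available — it stops with 144 − 108.481 = 35.519 m to spare.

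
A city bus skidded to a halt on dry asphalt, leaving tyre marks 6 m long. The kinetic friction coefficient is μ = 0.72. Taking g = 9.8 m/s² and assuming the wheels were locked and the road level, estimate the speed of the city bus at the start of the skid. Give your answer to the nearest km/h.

Deceleration a = μg = 0.72 × 9.8 = 7.056 m/s².
v = √(2a·d) = √(2 × 7.056 × 6) = √84.672 = 9.2017 m/s.
= 9.2017 × 3.6 = 33.126 km/h.

Initial speed ≈ 33 km/h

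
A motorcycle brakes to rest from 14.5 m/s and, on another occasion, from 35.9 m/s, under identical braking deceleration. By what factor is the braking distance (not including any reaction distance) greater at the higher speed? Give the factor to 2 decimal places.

Braking distance d = v²/(2a), so with a fixed, d ∝ v².
Factor = (35.9/14.5)² = 2.4759² = 6.1301.

Factor ≈ 6.13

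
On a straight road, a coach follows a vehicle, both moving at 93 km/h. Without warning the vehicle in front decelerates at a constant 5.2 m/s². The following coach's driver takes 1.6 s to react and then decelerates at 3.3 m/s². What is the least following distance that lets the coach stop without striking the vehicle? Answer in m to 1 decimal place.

Minimum gap ≈ 78.3 m

93 km/h ÷ 3.6 = 25.8333 m/s.
Leader travels v²/(2a_L) = 667.359 / 10.400 = 64.169 m before stopping.
Follower covers v·t_r = 25.8333 × 1.6 = 41.333 m while reacting, then v²/(2a_F) = 667.359 / 6.600 = 101.115 m while braking, for a total of 41.333 + 101.115 = 142.448 m.
Since a_F ≤ a_L and the follower starts braking later, the follower is never slower than the leader, so the closest approach is when both have stopped.
Minimum gap = 142.448 − 64.169 = 78.279 m.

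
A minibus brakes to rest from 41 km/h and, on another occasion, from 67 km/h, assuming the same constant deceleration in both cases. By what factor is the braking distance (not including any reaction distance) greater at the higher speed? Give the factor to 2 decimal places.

Braking distance d = v²/(2a), so with a fixed, d ∝ v².
Factor = (67/41)² = 1.6341² = 2.6703.

Factor ≈ 2.67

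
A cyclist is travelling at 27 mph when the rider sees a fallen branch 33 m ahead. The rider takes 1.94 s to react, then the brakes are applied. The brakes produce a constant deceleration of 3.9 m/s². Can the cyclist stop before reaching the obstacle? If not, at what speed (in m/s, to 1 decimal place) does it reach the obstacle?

No — it strikes the obstacle at 8.4 m/s

27 mph × 0.44704 = 12.0701 m/s.
Reaction distance = 12.0701 × 1.94 = 23.416 m.
Braking distance needed to stop: v²/(2a) = 145.687 / 7.800 = 18.678 m, so total needed = 23.416 + 18.678 = 42.094 m > 33 m — it cannot stop.
Distance remaining when braking begins: 33 − 23.416 = 9.584 m.
v² = v₀² − 2a·d = 145.687 − 2 × 3.900 × 9.584 = 70.932 m²/s².
v = √70.932 = 8.422 m/s.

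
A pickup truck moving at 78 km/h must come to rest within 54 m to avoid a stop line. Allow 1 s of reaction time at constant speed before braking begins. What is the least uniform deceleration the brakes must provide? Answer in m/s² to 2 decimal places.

Required deceleration ≈ 7.26 m/s²

78 km/h ÷ 3.6 = 21.6667 m/s.
Distance covered during reaction = 21.6667 × 1 = 21.667 m.
Distance available for braking: 54 − 21.667 = 32.333 m.
v² = 2a·d ⇒ a = v²/(2d) = 21.6667² / (2 × 32.333) = 469.446 / 64.666 = 7.2595 m/s².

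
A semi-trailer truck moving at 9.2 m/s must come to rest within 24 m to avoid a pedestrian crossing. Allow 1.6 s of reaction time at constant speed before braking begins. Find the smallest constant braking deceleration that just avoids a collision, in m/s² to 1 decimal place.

Required deceleration ≈ 4.6 m/s²

Distance covered during reaction = 9.2000 × 1.6 = 14.720 m.
Distance available for braking: 24 − 14.720 = 9.280 m.
v² = 2a·d ⇒ a = v²/(2d) = 9.2000² / (2 × 9.280) = 84.640 / 18.560 = 4.5603 m/s².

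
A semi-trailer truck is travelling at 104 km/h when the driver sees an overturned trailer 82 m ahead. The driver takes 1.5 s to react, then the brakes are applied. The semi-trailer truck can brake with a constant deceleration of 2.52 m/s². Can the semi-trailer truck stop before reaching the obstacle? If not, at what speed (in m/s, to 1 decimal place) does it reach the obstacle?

No — it strikes the obstacle at 25.3 m/s

104 km/h ÷ 3.6 = 28.8889 m/s.
Reaction distance = 28.8889 × 1.5 = 43.333 m.
Braking distance needed to stop: v²/(2a) = 834.569 / 5.040 = 165.589 m, so total needed = 43.333 + 165.589 = 208.922 m > 82 m — it cannot stop.
Distance remaining when braking begins: 82 − 43.333 = 38.667 m.
v² = v₀² − 2a·d = 834.569 − 2 × 2.520 × 38.667 = 639.687 m²/s².
v = √639.687 = 25.292 m/s.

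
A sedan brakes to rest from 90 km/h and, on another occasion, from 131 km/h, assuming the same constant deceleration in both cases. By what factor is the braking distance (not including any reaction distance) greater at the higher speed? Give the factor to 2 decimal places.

Braking distance d = v²/(2a), so with a fixed, d ∝ v².
Factor = (131/90)² = 1.4556² = 2.1188.

Factor ≈ 2.12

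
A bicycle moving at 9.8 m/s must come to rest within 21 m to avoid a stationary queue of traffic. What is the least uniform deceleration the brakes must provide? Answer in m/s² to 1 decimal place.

v² = 2a·d ⇒ a = v²/(2d) = 9.8000² / (2 × 21.000) = 96.040 / 42.000 = 2.2867 m/s².

Required deceleration ≈ 2.3 m/s²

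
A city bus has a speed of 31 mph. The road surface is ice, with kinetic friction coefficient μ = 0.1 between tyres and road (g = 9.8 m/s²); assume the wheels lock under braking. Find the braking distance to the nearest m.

31 mph × 0.44704 = 13.8582 m/s.
a = μg = 0.1 × 9.8 = 0.980 m/s².
Braking distance = v²/(2a) = 13.8582² / (2 × 0.980) = 192.050 / 1.960 = 97.985 m.

Braking distance ≈ 98 m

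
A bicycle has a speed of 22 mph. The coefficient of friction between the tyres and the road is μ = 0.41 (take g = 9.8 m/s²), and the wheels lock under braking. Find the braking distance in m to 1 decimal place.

22 mph × 0.44704 = 9.8349 m/s.
a = μg = 0.41 × 9.8 = 4.018 m/s².
Braking distance = v²/(2a) = 9.8349² / (2 × 4.018) = 96.725 / 8.036 = 12.036 m.

Braking distance ≈ 12.0 m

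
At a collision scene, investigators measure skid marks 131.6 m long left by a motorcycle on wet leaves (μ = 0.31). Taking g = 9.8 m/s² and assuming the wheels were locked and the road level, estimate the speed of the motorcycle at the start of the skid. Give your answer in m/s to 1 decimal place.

Deceleration a = μg = 0.31 × 9.8 = 3.038 m/s².
v = √(2a·d) = √(2 × 3.038 × 131.6) = √799.602 = 28.2772 m/s.

Initial speed ≈ 28.3 m/s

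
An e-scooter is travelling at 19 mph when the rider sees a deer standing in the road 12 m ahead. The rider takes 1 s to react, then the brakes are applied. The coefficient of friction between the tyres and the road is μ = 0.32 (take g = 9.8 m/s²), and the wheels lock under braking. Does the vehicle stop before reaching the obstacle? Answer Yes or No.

No

19 mph × 0.44704 = 8.4938 m/s.
a = μg = 0.32 × 9.8 = 3.136 m/s².
Reaction distance = 8.4938 × 1 = 8.494 m.
Braking distance = v²/(2a) = 72.145 / 6.272 = 11.503 m.
Total stopping distance = 8.494 + 11.503 = 19.997 m, vs 12 m available — it cannot stop in time and overshoots by 19.997 − 12 = 7.997 m.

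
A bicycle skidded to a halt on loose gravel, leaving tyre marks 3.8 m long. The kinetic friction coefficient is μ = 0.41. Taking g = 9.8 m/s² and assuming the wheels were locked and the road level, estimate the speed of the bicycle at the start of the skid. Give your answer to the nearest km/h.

Deceleration a = μg = 0.41 × 9.8 = 4.018 m/s².
v = √(2a·d) = √(2 × 4.018 × 3.8) = √30.537 = 5.5260 m/s.
= 5.5260 × 3.6 = 19.894 km/h.

Initial speed ≈ 20 km/h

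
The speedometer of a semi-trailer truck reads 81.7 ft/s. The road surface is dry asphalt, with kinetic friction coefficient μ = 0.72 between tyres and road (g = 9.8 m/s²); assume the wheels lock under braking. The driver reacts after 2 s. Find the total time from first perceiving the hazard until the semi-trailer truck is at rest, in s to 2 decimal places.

81.7 ft/s × 0.3048 = 24.9022 m/s.
a = μg = 0.72 × 9.8 = 7.056 m/s².
Braking time = v/a = 24.9022 / 7.056 = 3.529 s.
Total = 2 + 3.529 = 5.529 s.

Total time ≈ 5.53 s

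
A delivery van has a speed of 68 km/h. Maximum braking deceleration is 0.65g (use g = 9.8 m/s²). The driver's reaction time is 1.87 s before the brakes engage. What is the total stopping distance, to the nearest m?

Total stopping distance ≈ 63 m

68 km/h ÷ 3.6 = 18.8889 m/s.
a = 0.65 × 9.8 = 6.370 m/s².
Reaction distance = v·t_r = 18.8889 × 1.87 = 35.322 m.
Braking distance = v²/(2a) = 18.8889² / (2 × 6.370) = 356.791 / 12.740 = 28.006 m.
Total = 35.322 + 28.006 = 63.328 m.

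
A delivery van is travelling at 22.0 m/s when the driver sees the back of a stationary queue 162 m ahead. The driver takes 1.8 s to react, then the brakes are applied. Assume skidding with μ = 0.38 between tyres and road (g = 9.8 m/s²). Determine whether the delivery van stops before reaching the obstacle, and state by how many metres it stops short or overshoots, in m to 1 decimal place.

Yes — it stops 57.4 m short of the obstacle

a = μg = 0.38 × 9.8 = 3.724 m/s².
Reaction distance = 22.0000 × 1.8 = 39.600 m.
Braking distance = v²/(2a) = 484.000 / 7.448 = 64.984 m.
Total stopping distance = 39.600 + 64.984 = 104.584 m, vs 162 m available — it stops with 162 − 104.584 = 57.416 m to spare.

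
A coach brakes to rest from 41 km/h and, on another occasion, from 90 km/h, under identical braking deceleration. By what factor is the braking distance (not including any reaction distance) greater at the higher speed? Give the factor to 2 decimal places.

Factor ≈ 4.82

Braking distance d = v²/(2a), so with a fixed, d ∝ v².
Factor = (90/41)² = 2.1951² = 4.8185.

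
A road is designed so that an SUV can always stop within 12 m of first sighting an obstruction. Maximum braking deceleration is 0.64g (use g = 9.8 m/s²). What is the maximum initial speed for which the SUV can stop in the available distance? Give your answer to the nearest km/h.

Maximum speed ≈ 44 km/h

a = 0.64 × 9.8 = 6.272 m/s².
v²/(2a) = d ⇒ v = √(2 × 6.272 × 12) = √150.53 = 12.2691 m/s.
12.2691 m/s × 3.6 = 44.169 km/h.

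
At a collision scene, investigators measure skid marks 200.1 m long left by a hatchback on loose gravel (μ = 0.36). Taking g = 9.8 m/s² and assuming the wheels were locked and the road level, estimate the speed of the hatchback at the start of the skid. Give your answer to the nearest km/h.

Deceleration a = μg = 0.36 × 9.8 = 3.528 m/s².
v = √(2a·d) = √(2 × 3.528 × 200.1) = √1411.906 = 37.5753 m/s.
= 37.5753 × 3.6 = 135.271 km/h.

Initial speed ≈ 135 km/h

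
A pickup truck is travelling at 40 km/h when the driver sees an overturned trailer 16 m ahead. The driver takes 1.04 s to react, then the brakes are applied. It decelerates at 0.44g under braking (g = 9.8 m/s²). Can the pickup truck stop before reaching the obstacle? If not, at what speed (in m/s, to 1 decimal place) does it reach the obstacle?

40 km/h ÷ 3.6 = 11.1111 m/s.
a = 0.44 × 9.8 = 4.312 m/s².
Reaction distance = 11.1111 × 1.04 = 11.556 m.
Braking distance needed to stop: v²/(2a) = 123.457 / 8.624 = 14.316 m, so total needed = 11.556 + 14.316 = 25.872 m > 16 m — it cannot stop.
Distance remaining when braking begins: 16 − 11.556 = 4.444 m.
v² = v₀² − 2a·d = 123.457 − 2 × 4.312 × 4.444 = 85.132 m²/s².
v = √85.132 = 9.227 m/s.

No — it strikes the obstacle at 9.2 m/s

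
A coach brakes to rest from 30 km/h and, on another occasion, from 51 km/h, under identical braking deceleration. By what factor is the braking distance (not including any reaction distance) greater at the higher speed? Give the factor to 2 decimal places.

Factor ≈ 2.89

Braking distance d = v²/(2a), so with a fixed, d ∝ v².
Factor = (51/30)² = 1.7000² = 2.8900.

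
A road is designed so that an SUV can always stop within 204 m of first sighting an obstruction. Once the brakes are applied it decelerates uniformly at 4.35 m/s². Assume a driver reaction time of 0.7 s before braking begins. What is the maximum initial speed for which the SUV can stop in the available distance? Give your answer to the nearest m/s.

Stopping distance: v·t_r + v²/(2a) = 204 with t_r = 0.7 s and a = 4.350 m/s².
So v² + 6.090 v − 1774.80 = 0.
Positive root: v = −a·t_r + √((a·t_r)² + 2a·d) = −3.045 + √(9.272 + 1774.80) = 39.1933 m/s.

Maximum speed ≈ 39 m/s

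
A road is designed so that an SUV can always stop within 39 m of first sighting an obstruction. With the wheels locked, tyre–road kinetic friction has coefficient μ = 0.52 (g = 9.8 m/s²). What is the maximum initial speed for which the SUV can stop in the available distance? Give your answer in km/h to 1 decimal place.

a = μg = 0.52 × 9.8 = 5.096 m/s².
v²/(2a) = d ⇒ v = √(2 × 5.096 × 39) = √397.49 = 19.9372 m/s.
19.9372 m/s × 3.6 = 71.774 km/h.

Maximum speed ≈ 71.8 km/h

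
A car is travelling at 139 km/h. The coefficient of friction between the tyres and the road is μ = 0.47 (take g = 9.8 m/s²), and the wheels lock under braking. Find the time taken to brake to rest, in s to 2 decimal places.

Braking time ≈ 8.38 s

139 km/h ÷ 3.6 = 38.6111 m/s.
a = μg = 0.47 × 9.8 = 4.606 m/s².
Braking time = v/a = 38.6111 / 4.606 = 8.383 s.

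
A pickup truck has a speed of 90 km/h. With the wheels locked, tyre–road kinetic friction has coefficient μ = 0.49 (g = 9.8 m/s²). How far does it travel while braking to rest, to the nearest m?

Braking distance ≈ 65 m

90 km/h ÷ 3.6 = 25.0000 m/s.
a = μg = 0.49 × 9.8 = 4.802 m/s².
Braking distance = v²/(2a) = 25.0000² / (2 × 4.802) = 625.000 / 9.604 = 65.077 m.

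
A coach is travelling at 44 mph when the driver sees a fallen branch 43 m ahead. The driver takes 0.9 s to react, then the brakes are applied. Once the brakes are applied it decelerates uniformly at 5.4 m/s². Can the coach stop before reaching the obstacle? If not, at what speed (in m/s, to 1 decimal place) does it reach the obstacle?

44 mph × 0.44704 = 19.6698 m/s.
Reaction distance = 19.6698 × 0.9 = 17.703 m.
Braking distance needed to stop: v²/(2a) = 386.901 / 10.800 = 35.824 m, so total needed = 17.703 + 35.824 = 53.527 m > 43 m — it cannot stop.
Distance remaining when braking begins: 43 − 17.703 = 25.297 m.
v² = v₀² − 2a·d = 386.901 − 2 × 5.400 × 25.297 = 113.693 m²/s².
v = √113.693 = 10.663 m/s.

No — it strikes the obstacle at 10.7 m/s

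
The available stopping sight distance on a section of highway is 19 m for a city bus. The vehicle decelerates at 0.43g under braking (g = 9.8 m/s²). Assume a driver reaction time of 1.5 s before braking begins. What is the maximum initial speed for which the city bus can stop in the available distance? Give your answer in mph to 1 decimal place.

a = 0.43 × 9.8 = 4.214 m/s².
Stopping distance: v·t_r + v²/(2a) = 19 with t_r = 1.5 s and a = 4.214 m/s².
So v² + 12.642 v − 160.13 = 0.
Positive root: v = −a·t_r + √((a·t_r)² + 2a·d) = −6.321 + √(39.955 + 160.13) = 7.8241 m/s.
7.8241 m/s ÷ 0.44704 = 17.502 mph.

Maximum speed ≈ 17.5 mph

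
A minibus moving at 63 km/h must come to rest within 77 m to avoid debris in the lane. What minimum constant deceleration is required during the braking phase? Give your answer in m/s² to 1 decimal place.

63 km/h ÷ 3.6 = 17.5000 m/s.
v² = 2a·d ⇒ a = v²/(2d) = 17.5000² / (2 × 77.000) = 306.250 / 154.000 = 1.9886 m/s².

Required deceleration ≈ 2.0 m/s²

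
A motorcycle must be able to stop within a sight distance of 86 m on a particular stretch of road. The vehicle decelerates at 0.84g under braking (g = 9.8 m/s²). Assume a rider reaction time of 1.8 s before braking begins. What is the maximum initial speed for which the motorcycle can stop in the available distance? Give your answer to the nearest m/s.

Maximum speed ≈ 26 m/s

a = 0.84 × 9.8 = 8.232 m/s².
Stopping distance: v·t_r + v²/(2a) = 86 with t_r = 1.8 s and a = 8.232 m/s².
So v² + 29.635 v − 1415.90 = 0.
Positive root: v = −a·t_r + √((a·t_r)² + 2a·d) = −14.818 + √(219.573 + 1415.90) = 25.6230 m/s.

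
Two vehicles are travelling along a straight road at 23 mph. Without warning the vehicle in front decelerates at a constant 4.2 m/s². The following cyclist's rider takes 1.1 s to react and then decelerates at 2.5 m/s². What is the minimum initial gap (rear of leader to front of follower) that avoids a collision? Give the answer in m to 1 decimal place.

Minimum gap ≈ 19.9 m

23 mph × 0.44704 = 10.2819 m/s.
Leader travels v²/(2a_L) = 105.717 / 8.400 = 12.585 m before stopping.
Follower covers v·t_r = 10.2819 × 1.1 = 11.310 m while reacting, then v²/(2a_F) = 105.717 / 5.000 = 21.143 m while braking, for a total of 11.310 + 21.143 = 32.453 m.
Since a_F ≤ a_L and the follower starts braking later, the follower is never slower than the leader, so the closest approach is when both have stopped.
Minimum gap = 32.453 − 12.585 = 19.868 m.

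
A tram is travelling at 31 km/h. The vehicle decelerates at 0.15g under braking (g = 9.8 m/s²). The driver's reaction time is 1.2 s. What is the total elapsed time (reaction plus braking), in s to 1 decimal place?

31 km/h ÷ 3.6 = 8.6111 m/s.
a = 0.15 × 9.8 = 1.470 m/s².
Braking time = v/a = 8.6111 / 1.470 = 5.858 s.
Total = 1.2 + 5.858 = 7.058 s.

Total time ≈ 7.1 s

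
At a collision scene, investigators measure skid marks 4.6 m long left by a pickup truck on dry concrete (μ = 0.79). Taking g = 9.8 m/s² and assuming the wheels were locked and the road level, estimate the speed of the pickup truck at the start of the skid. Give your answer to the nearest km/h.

Initial speed ≈ 30 km/h

Deceleration a = μg = 0.79 × 9.8 = 7.742 m/s².
v = √(2a·d) = √(2 × 7.742 × 4.6) = √71.226 = 8.4395 m/s.
= 8.4395 × 3.6 = 30.382 km/h.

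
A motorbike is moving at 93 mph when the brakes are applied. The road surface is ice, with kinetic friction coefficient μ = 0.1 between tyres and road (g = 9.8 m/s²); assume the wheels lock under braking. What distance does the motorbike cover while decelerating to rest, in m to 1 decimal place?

Braking distance ≈ 881.9 m

93 mph × 0.44704 = 41.5747 m/s.
a = μg = 0.1 × 9.8 = 0.980 m/s².
Braking distance = v²/(2a) = 41.5747² / (2 × 0.980) = 1728.456 / 1.960 = 881.865 m.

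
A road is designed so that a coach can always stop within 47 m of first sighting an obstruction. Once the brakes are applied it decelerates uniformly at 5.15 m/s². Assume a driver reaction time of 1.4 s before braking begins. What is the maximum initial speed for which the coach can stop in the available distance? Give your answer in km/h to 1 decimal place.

Stopping distance: v·t_r + v²/(2a) = 47 with t_r = 1.4 s and a = 5.150 m/s².
So v² + 14.420 v − 484.10 = 0.
Positive root: v = −a·t_r + √((a·t_r)² + 2a·d) = −7.210 + √(51.984 + 484.10) = 15.9435 m/s.
15.9435 m/s × 3.6 = 57.397 km/h.

Maximum speed ≈ 57.4 km/h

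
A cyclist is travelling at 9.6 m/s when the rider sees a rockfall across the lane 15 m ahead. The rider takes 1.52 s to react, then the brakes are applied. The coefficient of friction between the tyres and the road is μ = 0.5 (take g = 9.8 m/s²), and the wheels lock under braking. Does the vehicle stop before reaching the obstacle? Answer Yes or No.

No

a = μg = 0.5 × 9.8 = 4.900 m/s².
Reaction distance = 9.6000 × 1.52 = 14.592 m.
Braking distance = v²/(2a) = 92.160 / 9.800 = 9.404 m.
Total stopping distance = 14.592 + 9.404 = 23.996 m, vs 15 m available — it cannot stop in time and overshoots by 23.996 − 15 = 8.996 m.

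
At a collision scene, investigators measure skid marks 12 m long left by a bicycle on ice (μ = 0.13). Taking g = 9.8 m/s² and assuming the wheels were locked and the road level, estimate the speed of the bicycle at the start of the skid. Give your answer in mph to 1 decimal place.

Initial speed ≈ 12.4 mph

Deceleration a = μg = 0.13 × 9.8 = 1.274 m/s².
v = √(2a·d) = √(2 × 1.274 × 12) = √30.576 = 5.5296 m/s.
= 5.5296 ÷ 0.44704 = 12.369 mph.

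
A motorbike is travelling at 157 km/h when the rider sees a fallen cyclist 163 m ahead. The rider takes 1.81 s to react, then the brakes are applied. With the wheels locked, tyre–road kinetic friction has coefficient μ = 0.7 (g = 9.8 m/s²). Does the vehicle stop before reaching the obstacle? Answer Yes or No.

No

157 km/h ÷ 3.6 = 43.6111 m/s.
a = μg = 0.7 × 9.8 = 6.860 m/s².
Reaction distance = 43.6111 × 1.81 = 78.936 m.
Braking distance = v²/(2a) = 1901.928 / 13.720 = 138.624 m.
Total stopping distance = 78.936 + 138.624 = 217.560 m, vs 163 m available — it cannot stop in time and overshoots by 217.560 − 163 = 54.560 m.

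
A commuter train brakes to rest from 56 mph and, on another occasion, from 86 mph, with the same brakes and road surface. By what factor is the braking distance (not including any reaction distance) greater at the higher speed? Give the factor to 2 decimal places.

Braking distance d = v²/(2a), so with a fixed, d ∝ v².
Factor = (86/56)² = 1.5357² = 2.3584.

Factor ≈ 2.36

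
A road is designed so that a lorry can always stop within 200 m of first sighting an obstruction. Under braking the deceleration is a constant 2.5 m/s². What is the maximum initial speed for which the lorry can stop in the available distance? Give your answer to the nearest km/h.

Maximum speed ≈ 114 km/h

v²/(2a) = d ⇒ v = √(2 × 2.500 × 200) = √1000.00 = 31.6228 m/s.
31.6228 m/s × 3.6 = 113.842 km/h.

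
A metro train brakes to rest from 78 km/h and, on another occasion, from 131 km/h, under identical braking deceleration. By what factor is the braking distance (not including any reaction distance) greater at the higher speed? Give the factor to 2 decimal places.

Factor ≈ 2.82

Braking distance d = v²/(2a), so with a fixed, d ∝ v².
Factor = (131/78)² = 1.6795² = 2.8207.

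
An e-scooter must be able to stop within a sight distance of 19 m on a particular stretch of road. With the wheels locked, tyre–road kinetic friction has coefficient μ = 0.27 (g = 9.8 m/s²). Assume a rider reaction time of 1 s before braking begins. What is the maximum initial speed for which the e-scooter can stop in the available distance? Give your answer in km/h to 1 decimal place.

Maximum speed ≈ 27.8 km/h

a = μg = 0.27 × 9.8 = 2.646 m/s².
Stopping distance: v·t_r + v²/(2a) = 19 with t_r = 1 s and a = 2.646 m/s².
So v² + 5.292 v − 100.55 = 0.
Positive root: v = −a·t_r + √((a·t_r)² + 2a·d) = −2.646 + √(7.001 + 100.55) = 7.7247 m/s.
7.7247 m/s × 3.6 = 27.809 km/h.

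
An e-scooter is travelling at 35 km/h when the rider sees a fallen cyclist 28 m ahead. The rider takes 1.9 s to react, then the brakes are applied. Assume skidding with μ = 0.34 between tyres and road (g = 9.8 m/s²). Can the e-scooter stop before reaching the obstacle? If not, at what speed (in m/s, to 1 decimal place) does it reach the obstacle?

No — it strikes the obstacle at 5.6 m/s

35 km/h ÷ 3.6 = 9.7222 m/s.
a = μg = 0.34 × 9.8 = 3.332 m/s².
Reaction distance = 9.7222 × 1.9 = 18.472 m.
Braking distance needed to stop: v²/(2a) = 94.521 / 6.664 = 14.184 m, so total needed = 18.472 + 14.184 = 32.656 m > 28 m — it cannot stop.
Distance remaining when braking begins: 28 − 18.472 = 9.528 m.
v² = v₀² − 2a·d = 94.521 − 2 × 3.332 × 9.528 = 31.026 m²/s².
v = √31.026 = 5.570 m/s.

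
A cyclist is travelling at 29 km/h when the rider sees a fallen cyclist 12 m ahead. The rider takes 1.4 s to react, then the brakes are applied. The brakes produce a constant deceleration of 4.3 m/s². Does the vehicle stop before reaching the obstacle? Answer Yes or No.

29 km/h ÷ 3.6 = 8.0556 m/s.
Reaction distance = 8.0556 × 1.4 = 11.278 m.
Braking distance = v²/(2a) = 64.893 / 8.600 = 7.546 m.
Total stopping distance = 11.278 + 7.546 = 18.824 m, vs 12 m available — it cannot stop in time and overshoots by 18.824 − 12 = 6.824 m.

No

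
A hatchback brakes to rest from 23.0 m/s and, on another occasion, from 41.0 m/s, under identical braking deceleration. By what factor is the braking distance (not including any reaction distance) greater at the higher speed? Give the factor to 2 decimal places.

Braking distance d = v²/(2a), so with a fixed, d ∝ v².
Factor = (41.0/23.0)² = 1.7826² = 3.1777.

Factor ≈ 3.18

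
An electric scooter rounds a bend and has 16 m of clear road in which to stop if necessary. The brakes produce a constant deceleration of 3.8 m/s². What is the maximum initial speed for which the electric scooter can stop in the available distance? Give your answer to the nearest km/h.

v²/(2a) = d ⇒ v = √(2 × 3.800 × 16) = √121.60 = 11.0272 m/s.
11.0272 m/s × 3.6 = 39.698 km/h.

Maximum speed ≈ 40 km/h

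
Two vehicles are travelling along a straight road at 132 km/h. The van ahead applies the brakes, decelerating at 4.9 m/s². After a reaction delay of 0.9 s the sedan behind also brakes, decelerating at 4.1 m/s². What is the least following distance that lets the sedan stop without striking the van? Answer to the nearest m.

Minimum gap ≈ 60 m

132 km/h ÷ 3.6 = 36.6667 m/s.
Leader travels v²/(2a_L) = 1344.447 / 9.800 = 137.188 m before stopping.
Follower covers v·t_r = 36.6667 × 0.9 = 33.000 m while reacting, then v²/(2a_F) = 1344.447 / 8.200 = 163.957 m while braking, for a total of 33.000 + 163.957 = 196.957 m.
Since a_F ≤ a_L and the follower starts braking later, the follower is never slower than the leader, so the closest approach is when both have stopped.
Minimum gap = 196.957 − 137.188 = 59.769 m.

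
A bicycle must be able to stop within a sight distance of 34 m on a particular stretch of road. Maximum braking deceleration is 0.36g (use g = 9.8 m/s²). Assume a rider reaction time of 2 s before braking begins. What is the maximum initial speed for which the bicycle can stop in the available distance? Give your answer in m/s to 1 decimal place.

Maximum speed ≈ 10.0 m/s

a = 0.36 × 9.8 = 3.528 m/s².
Stopping distance: v·t_r + v²/(2a) = 34 with t_r = 2 s and a = 3.528 m/s².
So v² + 14.112 v − 239.90 = 0.
Positive root: v = −a·t_r + √((a·t_r)² + 2a·d) = −7.056 + √(49.787 + 239.90) = 9.9642 m/s.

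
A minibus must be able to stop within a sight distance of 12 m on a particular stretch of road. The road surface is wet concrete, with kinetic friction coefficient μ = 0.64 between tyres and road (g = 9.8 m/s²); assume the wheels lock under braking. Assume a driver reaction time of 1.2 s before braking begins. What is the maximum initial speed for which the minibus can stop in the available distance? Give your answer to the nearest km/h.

Maximum speed ≈ 25 km/h

a = μg = 0.64 × 9.8 = 6.272 m/s².
Stopping distance: v·t_r + v²/(2a) = 12 with t_r = 1.2 s and a = 6.272 m/s².
So v² + 15.053 v − 150.53 = 0.
Positive root: v = −a·t_r + √((a·t_r)² + 2a·d) = −7.526 + √(56.641 + 150.53) = 6.8674 m/s.
6.8674 m/s × 3.6 = 24.723 km/h.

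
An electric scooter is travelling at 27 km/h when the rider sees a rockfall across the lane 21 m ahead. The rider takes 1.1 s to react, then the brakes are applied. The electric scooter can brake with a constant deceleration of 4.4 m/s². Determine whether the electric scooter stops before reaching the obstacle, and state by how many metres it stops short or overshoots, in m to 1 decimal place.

27 km/h ÷ 3.6 = 7.5000 m/s.
Reaction distance = 7.5000 × 1.1 = 8.250 m.
Braking distance = v²/(2a) = 56.250 / 8.800 = 6.392 m.
Total stopping distance = 8.250 + 6.392 = 14.642 m, vs 21 m available — it stops with 21 − 14.642 = 6.358 m to spare.

Yes — it stops 6.4 m short of the obstacle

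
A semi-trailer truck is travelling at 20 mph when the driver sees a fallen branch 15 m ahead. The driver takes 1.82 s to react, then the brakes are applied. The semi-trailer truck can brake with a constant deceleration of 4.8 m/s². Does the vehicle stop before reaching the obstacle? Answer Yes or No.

20 mph × 0.44704 = 8.9408 m/s.
Reaction distance = 8.9408 × 1.82 = 16.272 m.
Braking distance = v²/(2a) = 79.938 / 9.600 = 8.327 m.
Total stopping distance = 16.272 + 8.327 = 24.599 m, vs 15 m available — it cannot stop in time and overshoots by 24.599 − 15 = 9.599 m.

No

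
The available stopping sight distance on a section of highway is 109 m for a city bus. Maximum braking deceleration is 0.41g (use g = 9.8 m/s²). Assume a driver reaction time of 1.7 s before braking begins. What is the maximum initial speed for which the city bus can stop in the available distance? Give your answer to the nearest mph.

Maximum speed ≈ 53 mph

a = 0.41 × 9.8 = 4.018 m/s².
Stopping distance: v·t_r + v²/(2a) = 109 with t_r = 1.7 s and a = 4.018 m/s².
So v² + 13.661 v − 875.92 = 0.
Positive root: v = −a·t_r + √((a·t_r)² + 2a·d) = −6.831 + √(46.663 + 875.92) = 23.5431 m/s.
23.5431 m/s ÷ 0.44704 = 52.664 mph.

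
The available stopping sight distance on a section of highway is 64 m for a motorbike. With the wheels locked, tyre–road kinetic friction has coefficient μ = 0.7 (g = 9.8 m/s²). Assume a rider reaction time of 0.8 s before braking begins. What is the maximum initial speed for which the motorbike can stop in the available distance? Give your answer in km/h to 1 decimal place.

a = μg = 0.7 × 9.8 = 6.860 m/s².
Stopping distance: v·t_r + v²/(2a) = 64 with t_r = 0.8 s and a = 6.860 m/s².
So v² + 10.976 v − 878.08 = 0.
Positive root: v = −a·t_r + √((a·t_r)² + 2a·d) = −5.488 + √(30.118 + 878.08) = 24.6483 m/s.
24.6483 m/s × 3.6 = 88.734 km/h.

Maximum speed ≈ 88.7 km/h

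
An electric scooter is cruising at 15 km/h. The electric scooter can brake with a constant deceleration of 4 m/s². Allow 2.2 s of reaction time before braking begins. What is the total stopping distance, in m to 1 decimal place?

Total stopping distance ≈ 11.3 m

15 km/h ÷ 3.6 = 4.1667 m/s.
Reaction distance = v·t_r = 4.1667 × 2.2 = 9.167 m.
Braking distance = v²/(2a) = 4.1667² / (2 × 4.000) = 17.361 / 8.000 = 2.170 m.
Total = 9.167 + 2.170 = 11.337 m.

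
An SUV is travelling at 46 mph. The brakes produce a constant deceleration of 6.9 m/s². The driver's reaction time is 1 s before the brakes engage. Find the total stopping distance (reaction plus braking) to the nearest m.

Total stopping distance ≈ 51 m

46 mph × 0.44704 = 20.5638 m/s.
Reaction distance = v·t_r = 20.5638 × 1 = 20.564 m.
Braking distance = v²/(2a) = 20.5638² / (2 × 6.900) = 422.870 / 13.800 = 30.643 m.
Total = 20.564 + 30.643 = 51.207 m.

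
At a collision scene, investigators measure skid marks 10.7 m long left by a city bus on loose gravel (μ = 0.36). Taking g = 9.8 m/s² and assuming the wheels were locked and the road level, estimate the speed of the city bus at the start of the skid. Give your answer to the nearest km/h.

Initial speed ≈ 31 km/h

Deceleration a = μg = 0.36 × 9.8 = 3.528 m/s².
v = √(2a·d) = √(2 × 3.528 × 10.7) = √75.499 = 8.6890 m/s.
= 8.6890 × 3.6 = 31.280 km/h.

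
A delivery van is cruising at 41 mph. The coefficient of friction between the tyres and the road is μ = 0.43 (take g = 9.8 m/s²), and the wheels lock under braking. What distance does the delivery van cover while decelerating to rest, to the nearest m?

41 mph × 0.44704 = 18.3286 m/s.
a = μg = 0.43 × 9.8 = 4.214 m/s².
Braking distance = v²/(2a) = 18.3286² / (2 × 4.214) = 335.938 / 8.428 = 39.860 m.

Braking distance ≈ 40 m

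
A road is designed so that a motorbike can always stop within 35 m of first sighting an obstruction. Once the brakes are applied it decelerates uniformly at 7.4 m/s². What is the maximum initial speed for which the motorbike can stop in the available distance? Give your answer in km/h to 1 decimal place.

Maximum speed ≈ 81.9 km/h

v²/(2a) = d ⇒ v = √(2 × 7.400 × 35) = √518.00 = 22.7596 m/s.
22.7596 m/s × 3.6 = 81.935 km/h.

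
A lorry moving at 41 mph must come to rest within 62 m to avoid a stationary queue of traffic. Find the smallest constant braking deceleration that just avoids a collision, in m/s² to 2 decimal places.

Required deceleration ≈ 2.71 m/s²

41 mph × 0.44704 = 18.3286 m/s.
v² = 2a·d ⇒ a = v²/(2d) = 18.3286² / (2 × 62.000) = 335.938 / 124.000 = 2.7092 m/s².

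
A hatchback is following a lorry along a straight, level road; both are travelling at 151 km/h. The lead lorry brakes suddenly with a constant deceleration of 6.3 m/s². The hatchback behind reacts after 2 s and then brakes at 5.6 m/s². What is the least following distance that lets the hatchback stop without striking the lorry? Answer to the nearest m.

Minimum gap ≈ 101 m

151 km/h ÷ 3.6 = 41.9444 m/s.
Leader travels v²/(2a_L) = 1759.333 / 12.600 = 139.630 m before stopping.
Follower covers v·t_r = 41.9444 × 2 = 83.889 m while reacting, then v²/(2a_F) = 1759.333 / 11.200 = 157.083 m while braking, for a total of 83.889 + 157.083 = 240.972 m.
Since a_F ≤ a_L and the follower starts braking later, the follower is never slower than the leader, so the closest approach is when both have stopped.
Minimum gap = 240.972 − 139.630 = 101.342 m.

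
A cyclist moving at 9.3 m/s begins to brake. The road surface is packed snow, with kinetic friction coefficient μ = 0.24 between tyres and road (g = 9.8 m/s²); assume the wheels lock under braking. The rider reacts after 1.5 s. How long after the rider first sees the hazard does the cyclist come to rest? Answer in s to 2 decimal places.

a = μg = 0.24 × 9.8 = 2.352 m/s².
Braking time = v/a = 9.3000 / 2.352 = 3.954 s.
Total = 1.5 + 3.954 = 5.454 s.

Total time ≈ 5.45 s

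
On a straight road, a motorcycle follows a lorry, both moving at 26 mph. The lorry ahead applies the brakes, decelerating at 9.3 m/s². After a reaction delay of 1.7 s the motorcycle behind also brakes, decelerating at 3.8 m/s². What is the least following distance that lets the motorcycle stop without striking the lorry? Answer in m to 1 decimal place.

26 mph × 0.44704 = 11.6230 m/s.
Leader travels v²/(2a_L) = 135.094 / 18.600 = 7.263 m before stopping.
Follower covers v·t_r = 11.6230 × 1.7 = 19.759 m while reacting, then v²/(2a_F) = 135.094 / 7.600 = 17.776 m while braking, for a total of 19.759 + 17.776 = 37.535 m.
Since a_F ≤ a_L and the follower starts braking later, the follower is never slower than the leader, so the closest approach is when both have stopped.
Minimum gap = 37.535 − 7.263 = 30.272 m.

Minimum gap ≈ 30.3 m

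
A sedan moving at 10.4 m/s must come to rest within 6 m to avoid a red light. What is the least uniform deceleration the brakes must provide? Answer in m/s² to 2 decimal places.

Required deceleration ≈ 9.01 m/s²

v² = 2a·d ⇒ a = v²/(2d) = 10.4000² / (2 × 6.000) = 108.160 / 12.000 = 9.0133 m/s².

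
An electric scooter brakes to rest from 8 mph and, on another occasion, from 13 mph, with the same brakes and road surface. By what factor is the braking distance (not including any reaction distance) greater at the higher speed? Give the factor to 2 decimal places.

Braking distance d = v²/(2a), so with a fixed, d ∝ v².
Factor = (13/8)² = 1.6250² = 2.6406.

Factor ≈ 2.64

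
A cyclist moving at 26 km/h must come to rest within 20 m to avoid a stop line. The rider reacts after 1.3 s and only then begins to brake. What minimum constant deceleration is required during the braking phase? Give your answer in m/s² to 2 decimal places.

Required deceleration ≈ 2.46 m/s²

26 km/h ÷ 3.6 = 7.2222 m/s.
Distance covered during reaction = 7.2222 × 1.3 = 9.389 m.
Distance available for braking: 20 − 9.389 = 10.611 m.
v² = 2a·d ⇒ a = v²/(2d) = 7.2222² / (2 × 10.611) = 52.160 / 21.222 = 2.4578 m/s².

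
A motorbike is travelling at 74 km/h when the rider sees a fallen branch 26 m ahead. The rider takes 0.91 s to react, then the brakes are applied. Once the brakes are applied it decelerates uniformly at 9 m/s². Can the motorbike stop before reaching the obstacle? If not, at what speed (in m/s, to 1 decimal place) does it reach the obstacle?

74 km/h ÷ 3.6 = 20.5556 m/s.
Reaction distance = 20.5556 × 0.91 = 18.706 m.
Braking distance needed to stop: v²/(2a) = 422.533 / 18.000 = 23.474 m, so total needed = 18.706 + 23.474 = 42.180 m > 26 m — it cannot stop.
Distance remaining when braking begins: 26 − 18.706 = 7.294 m.
v² = v₀² − 2a·d = 422.533 − 2 × 9.000 × 7.294 = 291.241 m²/s².
v = √291.241 = 17.066 m/s.

No — it strikes the obstacle at 17.1 m/s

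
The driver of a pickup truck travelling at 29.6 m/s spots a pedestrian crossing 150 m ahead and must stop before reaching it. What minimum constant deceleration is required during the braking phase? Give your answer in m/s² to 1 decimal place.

Required deceleration ≈ 2.9 m/s²

v² = 2a·d ⇒ a = v²/(2d) = 29.6000² / (2 × 150.000) = 876.160 / 300.000 = 2.9205 m/s².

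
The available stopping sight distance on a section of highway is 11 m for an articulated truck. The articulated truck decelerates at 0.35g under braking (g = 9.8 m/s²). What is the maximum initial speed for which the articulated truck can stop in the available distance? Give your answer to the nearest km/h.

Maximum speed ≈ 31 km/h

a = 0.35 × 9.8 = 3.430 m/s².
v²/(2a) = d ⇒ v = √(2 × 3.430 × 11) = √75.46 = 8.6868 m/s.
8.6868 m/s × 3.6 = 31.272 km/h.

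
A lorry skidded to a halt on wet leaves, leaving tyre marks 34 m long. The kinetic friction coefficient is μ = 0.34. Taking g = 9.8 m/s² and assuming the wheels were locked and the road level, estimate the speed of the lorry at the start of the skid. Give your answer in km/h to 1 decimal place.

Deceleration a = μg = 0.34 × 9.8 = 3.332 m/s².
v = √(2a·d) = √(2 × 3.332 × 34) = √226.576 = 15.0524 m/s.
= 15.0524 × 3.6 = 54.189 km/h.

Initial speed ≈ 54.2 km/h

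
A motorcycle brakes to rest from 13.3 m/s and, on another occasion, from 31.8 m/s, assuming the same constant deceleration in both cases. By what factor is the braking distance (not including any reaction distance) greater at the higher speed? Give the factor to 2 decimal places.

Factor ≈ 5.72

Braking distance d = v²/(2a), so with a fixed, d ∝ v².
Factor = (31.8/13.3)² = 2.3910² = 5.7169.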